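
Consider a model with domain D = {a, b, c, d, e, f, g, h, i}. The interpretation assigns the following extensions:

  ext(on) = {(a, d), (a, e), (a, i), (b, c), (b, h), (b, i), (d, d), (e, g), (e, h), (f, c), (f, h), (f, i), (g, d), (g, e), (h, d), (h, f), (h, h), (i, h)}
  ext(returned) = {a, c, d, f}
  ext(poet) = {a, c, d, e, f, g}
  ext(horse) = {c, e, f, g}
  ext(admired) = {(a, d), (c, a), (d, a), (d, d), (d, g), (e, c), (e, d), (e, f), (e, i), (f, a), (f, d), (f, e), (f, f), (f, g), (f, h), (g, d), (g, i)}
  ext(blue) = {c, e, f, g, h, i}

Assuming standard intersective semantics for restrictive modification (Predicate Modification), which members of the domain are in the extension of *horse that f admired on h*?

⟦that f admired⟧ = {x : ⟨f, x⟩ ∈ ⟦admired⟧} = {a, d, e, f, g, h}
⟦on h⟧ = {x : ⟨x, h⟩ ∈ ⟦on⟧} = {b, e, f, h, i}
⟦horse⟧ = {c, e, f, g}
… ∩ ⟦that f admired⟧ = {c, e, f, g} ∩ {a, d, e, f, g, h} = {e, f, g}
… ∩ ⟦on h⟧ = {e, f, g} ∩ {b, e, f, h, i} = {e, f}
So ⟦horse that f admired on h⟧ = {e, f}.

{e, f}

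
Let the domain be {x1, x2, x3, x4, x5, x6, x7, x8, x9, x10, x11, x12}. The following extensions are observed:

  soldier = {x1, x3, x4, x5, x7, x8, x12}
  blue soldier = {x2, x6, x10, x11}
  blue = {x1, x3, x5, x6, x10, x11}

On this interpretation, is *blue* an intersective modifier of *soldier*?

no

⟦blue⟧ ∩ ⟦soldier⟧ = {x1, x3, x5, x6, x10, x11} ∩ {x1, x3, x4, x5, x7, x8, x12} = {x1, x3, x5}
Observed ⟦blue soldier⟧ = {x2, x6, x10, x11}.
These differ, so the modifier is not intersective in this model.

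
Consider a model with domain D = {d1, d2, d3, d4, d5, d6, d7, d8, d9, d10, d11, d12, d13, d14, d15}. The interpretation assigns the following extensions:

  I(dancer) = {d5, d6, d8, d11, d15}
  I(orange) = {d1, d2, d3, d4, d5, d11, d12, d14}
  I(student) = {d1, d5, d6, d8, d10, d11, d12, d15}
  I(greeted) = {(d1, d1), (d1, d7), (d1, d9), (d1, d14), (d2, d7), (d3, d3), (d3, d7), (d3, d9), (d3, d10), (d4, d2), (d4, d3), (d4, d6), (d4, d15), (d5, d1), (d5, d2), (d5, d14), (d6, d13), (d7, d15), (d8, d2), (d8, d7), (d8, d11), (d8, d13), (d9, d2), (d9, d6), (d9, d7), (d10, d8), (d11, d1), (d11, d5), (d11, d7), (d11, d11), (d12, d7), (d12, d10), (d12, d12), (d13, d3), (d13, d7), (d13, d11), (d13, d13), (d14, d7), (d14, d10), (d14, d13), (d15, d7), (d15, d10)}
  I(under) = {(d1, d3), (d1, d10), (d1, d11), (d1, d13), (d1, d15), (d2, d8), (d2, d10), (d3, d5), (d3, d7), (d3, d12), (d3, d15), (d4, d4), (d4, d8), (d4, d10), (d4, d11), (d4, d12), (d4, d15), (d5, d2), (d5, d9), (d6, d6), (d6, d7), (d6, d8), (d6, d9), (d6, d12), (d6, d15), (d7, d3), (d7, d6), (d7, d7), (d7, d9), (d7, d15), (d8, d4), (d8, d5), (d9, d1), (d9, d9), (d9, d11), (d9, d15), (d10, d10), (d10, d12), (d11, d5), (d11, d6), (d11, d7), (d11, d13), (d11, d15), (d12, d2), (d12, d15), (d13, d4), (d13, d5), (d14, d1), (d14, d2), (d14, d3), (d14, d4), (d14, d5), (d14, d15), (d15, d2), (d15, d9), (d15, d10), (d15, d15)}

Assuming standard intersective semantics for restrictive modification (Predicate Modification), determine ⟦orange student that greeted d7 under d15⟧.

⟦that greeted d7⟧ = {x : ⟨x, d7⟩ ∈ ⟦greeted⟧} = {d1, d2, d3, d8, d9, d11, d12, d13, d14, d15}
⟦under d15⟧ = {x : ⟨x, d15⟩ ∈ ⟦under⟧} = {d1, d3, d4, d6, d7, d9, d11, d12, d14, d15}
⟦student⟧ = {d1, d5, d6, d8, d10, d11, d12, d15}
… ∩ ⟦that greeted d7⟧ = {d1, d5, d6, d8, d10, d11, d12, d15} ∩ {d1, d2, d3, d8, d9, d11, d12, d13, d14, d15} = {d1, d8, d11, d12, d15}
… ∩ ⟦under d15⟧ = {d1, d8, d11, d12, d15} ∩ {d1, d3, d4, d6, d7, d9, d11, d12, d14, d15} = {d1, d11, d12, d15}
… ∩ ⟦orange⟧ = {d1, d11, d12, d15} ∩ {d1, d2, d3, d4, d5, d11, d12, d14} = {d1, d11, d12}
So ⟦orange student that greeted d7 under d15⟧ = {d1, d11, d12}.

{d1, d11, d12}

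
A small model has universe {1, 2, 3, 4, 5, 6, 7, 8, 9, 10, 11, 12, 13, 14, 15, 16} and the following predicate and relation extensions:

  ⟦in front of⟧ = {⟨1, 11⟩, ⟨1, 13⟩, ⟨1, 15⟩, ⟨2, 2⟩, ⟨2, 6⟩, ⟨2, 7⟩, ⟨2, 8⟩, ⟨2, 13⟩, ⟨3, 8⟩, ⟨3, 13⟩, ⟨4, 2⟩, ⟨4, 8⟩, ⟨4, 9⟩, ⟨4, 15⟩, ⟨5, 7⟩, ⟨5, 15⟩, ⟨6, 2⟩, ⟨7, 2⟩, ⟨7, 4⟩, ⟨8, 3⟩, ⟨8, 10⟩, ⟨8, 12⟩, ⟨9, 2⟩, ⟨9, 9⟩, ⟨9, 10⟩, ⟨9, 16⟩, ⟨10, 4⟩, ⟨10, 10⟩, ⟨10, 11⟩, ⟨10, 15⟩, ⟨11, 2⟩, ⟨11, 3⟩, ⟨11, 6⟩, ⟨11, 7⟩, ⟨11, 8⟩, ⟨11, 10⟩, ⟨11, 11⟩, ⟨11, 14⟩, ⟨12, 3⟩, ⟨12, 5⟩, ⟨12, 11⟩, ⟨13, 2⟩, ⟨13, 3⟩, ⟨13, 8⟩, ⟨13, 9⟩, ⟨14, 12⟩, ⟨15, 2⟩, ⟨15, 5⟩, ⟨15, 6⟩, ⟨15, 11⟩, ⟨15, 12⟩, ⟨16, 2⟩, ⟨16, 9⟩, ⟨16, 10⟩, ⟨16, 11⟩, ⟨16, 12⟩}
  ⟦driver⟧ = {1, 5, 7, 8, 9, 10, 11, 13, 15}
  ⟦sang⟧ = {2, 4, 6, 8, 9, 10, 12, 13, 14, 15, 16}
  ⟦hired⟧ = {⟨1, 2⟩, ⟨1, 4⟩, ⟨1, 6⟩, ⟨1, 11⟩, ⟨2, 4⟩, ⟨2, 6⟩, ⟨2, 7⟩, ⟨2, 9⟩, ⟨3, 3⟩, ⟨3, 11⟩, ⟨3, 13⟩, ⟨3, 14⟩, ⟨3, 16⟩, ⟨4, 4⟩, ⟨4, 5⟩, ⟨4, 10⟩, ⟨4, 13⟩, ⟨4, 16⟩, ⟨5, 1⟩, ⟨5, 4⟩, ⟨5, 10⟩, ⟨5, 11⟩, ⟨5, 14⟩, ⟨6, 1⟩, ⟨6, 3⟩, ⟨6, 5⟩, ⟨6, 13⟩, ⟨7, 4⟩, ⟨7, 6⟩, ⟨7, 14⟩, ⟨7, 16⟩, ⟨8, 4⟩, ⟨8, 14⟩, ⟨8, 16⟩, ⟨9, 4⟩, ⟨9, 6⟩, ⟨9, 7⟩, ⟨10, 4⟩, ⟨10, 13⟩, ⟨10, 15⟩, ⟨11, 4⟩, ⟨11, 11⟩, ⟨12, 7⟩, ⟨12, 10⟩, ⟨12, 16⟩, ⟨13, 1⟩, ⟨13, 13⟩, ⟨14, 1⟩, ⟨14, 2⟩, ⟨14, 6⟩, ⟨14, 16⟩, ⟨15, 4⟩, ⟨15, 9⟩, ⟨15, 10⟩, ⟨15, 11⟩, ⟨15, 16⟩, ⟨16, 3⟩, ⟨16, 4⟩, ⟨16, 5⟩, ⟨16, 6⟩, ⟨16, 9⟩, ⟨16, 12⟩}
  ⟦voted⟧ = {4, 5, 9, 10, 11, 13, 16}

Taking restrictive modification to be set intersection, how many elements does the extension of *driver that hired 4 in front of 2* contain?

⟦that hired 4⟧ = {x : ⟨x, 4⟩ ∈ ⟦hired⟧} = {1, 2, 4, 5, 7, 8, 9, 10, 11, 15, 16}
⟦in front of 2⟧ = {x : ⟨x, 2⟩ ∈ ⟦in front of⟧} = {2, 4, 6, 7, 9, 11, 13, 15, 16}
⟦driver⟧ = {1, 5, 7, 8, 9, 10, 11, 13, 15}
… ∩ ⟦that hired 4⟧ = {1, 5, 7, 8, 9, 10, 11, 13, 15} ∩ {1, 2, 4, 5, 7, 8, 9, 10, 11, 15, 16} = {1, 5, 7, 8, 9, 10, 11, 15}
… ∩ ⟦in front of 2⟧ = {1, 5, 7, 8, 9, 10, 11, 15} ∩ {2, 4, 6, 7, 9, 11, 13, 15, 16} = {7, 9, 11, 15}
⟦driver that hired 4 in front of 2⟧ = {7, 9, 11, 15}, so the cardinality is 4.

4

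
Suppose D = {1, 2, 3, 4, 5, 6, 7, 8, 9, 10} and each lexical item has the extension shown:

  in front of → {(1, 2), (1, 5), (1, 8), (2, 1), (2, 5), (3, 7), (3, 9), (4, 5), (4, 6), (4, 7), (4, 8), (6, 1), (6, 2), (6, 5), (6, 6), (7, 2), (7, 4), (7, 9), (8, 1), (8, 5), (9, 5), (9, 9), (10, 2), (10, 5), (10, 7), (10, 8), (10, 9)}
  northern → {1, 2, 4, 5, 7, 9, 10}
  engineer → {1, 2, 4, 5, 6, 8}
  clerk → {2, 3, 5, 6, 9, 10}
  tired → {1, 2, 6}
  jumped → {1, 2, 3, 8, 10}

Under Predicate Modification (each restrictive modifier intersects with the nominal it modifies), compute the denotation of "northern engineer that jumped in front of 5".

⟦that jumped⟧ = ⟦jumped⟧ = {1, 2, 3, 8, 10}
⟦in front of 5⟧ = {x : ⟨x, 5⟩ ∈ ⟦in front of⟧} = {1, 2, 4, 6, 8, 9, 10}
⟦engineer⟧ = {1, 2, 4, 5, 6, 8}
… ∩ ⟦that jumped⟧ = {1, 2, 4, 5, 6, 8} ∩ {1, 2, 3, 8, 10} = {1, 2, 8}
… ∩ ⟦in front of 5⟧ = {1, 2, 8} ∩ {1, 2, 4, 6, 8, 9, 10} = {1, 2, 8}
… ∩ ⟦northern⟧ = {1, 2, 8} ∩ {1, 2, 4, 5, 7, 9, 10} = {1, 2}
So ⟦northern engineer that jumped in front of 5⟧ = {1, 2}.

{1, 2}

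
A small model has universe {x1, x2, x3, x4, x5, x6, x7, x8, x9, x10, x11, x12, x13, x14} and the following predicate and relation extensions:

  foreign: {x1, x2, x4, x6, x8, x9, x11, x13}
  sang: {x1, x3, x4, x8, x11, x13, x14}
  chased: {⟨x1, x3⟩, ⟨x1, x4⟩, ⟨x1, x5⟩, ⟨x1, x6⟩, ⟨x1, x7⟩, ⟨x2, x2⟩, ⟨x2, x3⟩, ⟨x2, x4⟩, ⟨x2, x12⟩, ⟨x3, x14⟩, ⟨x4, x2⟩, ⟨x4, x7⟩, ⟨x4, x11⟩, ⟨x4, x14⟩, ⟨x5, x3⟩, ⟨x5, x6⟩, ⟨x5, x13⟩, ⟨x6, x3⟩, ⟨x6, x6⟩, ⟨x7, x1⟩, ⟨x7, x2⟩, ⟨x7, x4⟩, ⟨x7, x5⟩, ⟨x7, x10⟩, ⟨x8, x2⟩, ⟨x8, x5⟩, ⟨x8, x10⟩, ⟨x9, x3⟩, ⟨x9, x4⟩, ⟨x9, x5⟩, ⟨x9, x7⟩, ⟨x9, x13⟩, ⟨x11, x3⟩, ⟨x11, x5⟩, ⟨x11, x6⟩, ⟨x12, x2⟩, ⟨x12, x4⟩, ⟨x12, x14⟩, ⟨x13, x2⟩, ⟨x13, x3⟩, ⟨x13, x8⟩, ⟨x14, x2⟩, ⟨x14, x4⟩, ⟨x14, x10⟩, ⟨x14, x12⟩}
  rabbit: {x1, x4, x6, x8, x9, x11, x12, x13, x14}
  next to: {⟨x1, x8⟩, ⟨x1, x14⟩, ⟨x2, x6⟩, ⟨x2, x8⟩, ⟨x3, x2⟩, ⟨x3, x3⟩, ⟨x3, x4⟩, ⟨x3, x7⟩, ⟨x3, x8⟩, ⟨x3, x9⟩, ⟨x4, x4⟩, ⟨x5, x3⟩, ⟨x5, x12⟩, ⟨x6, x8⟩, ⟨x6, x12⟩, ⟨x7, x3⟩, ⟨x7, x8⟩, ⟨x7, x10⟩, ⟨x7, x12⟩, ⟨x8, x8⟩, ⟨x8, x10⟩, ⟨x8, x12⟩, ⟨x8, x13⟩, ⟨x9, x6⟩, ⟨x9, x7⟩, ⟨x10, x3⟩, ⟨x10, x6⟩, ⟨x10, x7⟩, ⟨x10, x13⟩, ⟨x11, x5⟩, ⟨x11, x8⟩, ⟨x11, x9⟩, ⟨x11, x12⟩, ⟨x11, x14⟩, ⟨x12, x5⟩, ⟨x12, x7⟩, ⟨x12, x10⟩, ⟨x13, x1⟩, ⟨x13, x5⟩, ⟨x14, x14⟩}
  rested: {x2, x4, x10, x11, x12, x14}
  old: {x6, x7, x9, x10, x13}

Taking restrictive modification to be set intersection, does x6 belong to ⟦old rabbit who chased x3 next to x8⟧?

⟦who chased x3⟧ = {x : ⟨x, x3⟩ ∈ ⟦chased⟧} = {x1, x2, x5, x6, x9, x11, x13}
⟦next to x8⟧ = {x : ⟨x, x8⟩ ∈ ⟦next to⟧} = {x1, x2, x3, x6, x7, x8, x11}
⟦rabbit⟧ = {x1, x4, x6, x8, x9, x11, x12, x13, x14}
… ∩ ⟦who chased x3⟧ = {x1, x4, x6, x8, x9, x11, x12, x13, x14} ∩ {x1, x2, x5, x6, x9, x11, x13} = {x1, x6, x9, x11, x13}
… ∩ ⟦next to x8⟧ = {x1, x6, x9, x11, x13} ∩ {x1, x2, x3, x6, x7, x8, x11} = {x1, x6, x11}
… ∩ ⟦old⟧ = {x1, x6, x11} ∩ {x6, x7, x9, x10, x13} = {x6}
⟦old rabbit who chased x3 next to x8⟧ = {x6}; x6 ∈ this set.

yes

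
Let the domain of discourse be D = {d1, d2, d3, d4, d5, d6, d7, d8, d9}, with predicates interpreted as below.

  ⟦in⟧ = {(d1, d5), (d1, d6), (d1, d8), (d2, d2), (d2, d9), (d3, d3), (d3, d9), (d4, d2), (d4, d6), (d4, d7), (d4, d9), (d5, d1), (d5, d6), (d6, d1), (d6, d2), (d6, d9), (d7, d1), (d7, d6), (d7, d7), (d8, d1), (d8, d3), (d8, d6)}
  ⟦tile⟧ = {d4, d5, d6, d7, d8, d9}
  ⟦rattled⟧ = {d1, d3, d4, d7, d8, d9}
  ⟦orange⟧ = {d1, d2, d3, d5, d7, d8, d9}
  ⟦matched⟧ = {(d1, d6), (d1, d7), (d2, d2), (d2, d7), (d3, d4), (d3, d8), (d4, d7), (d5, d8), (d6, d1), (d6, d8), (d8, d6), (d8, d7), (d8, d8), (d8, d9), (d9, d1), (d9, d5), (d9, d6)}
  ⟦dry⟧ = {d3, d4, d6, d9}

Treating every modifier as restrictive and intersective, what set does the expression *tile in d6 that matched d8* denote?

{d5, d8}

⟦in d6⟧ = {x : ⟨x, d6⟩ ∈ ⟦in⟧} = {d1, d4, d5, d7, d8}
⟦that matched d8⟧ = {x : ⟨x, d8⟩ ∈ ⟦matched⟧} = {d3, d5, d6, d8}
⟦tile⟧ = {d4, d5, d6, d7, d8, d9}
… ∩ ⟦in d6⟧ = {d4, d5, d6, d7, d8, d9} ∩ {d1, d4, d5, d7, d8} = {d4, d5, d7, d8}
… ∩ ⟦that matched d8⟧ = {d4, d5, d7, d8} ∩ {d3, d5, d6, d8} = {d5, d8}
So ⟦tile in d6 that matched d8⟧ = {d5, d8}.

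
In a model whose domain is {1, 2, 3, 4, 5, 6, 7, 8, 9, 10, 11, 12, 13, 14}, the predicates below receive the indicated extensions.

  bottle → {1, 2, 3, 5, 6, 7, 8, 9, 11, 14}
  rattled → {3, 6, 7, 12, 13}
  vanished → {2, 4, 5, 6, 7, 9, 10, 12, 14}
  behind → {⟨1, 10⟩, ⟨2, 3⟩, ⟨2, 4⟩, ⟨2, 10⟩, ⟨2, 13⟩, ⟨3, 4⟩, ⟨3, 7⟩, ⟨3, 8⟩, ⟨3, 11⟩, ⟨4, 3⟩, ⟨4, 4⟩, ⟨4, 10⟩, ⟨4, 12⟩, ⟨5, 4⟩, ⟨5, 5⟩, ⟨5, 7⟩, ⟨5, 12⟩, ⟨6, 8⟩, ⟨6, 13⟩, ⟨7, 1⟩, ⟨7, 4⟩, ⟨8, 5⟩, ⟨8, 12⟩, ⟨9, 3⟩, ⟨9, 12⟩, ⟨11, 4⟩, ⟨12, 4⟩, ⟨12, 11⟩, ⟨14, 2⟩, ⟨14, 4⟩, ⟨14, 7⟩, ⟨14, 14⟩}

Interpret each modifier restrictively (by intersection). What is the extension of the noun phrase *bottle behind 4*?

⟦behind 4⟧ = {x : ⟨x, 4⟩ ∈ ⟦behind⟧} = {2, 3, 4, 5, 7, 11, 12, 14}
⟦bottle⟧ = {1, 2, 3, 5, 6, 7, 8, 9, 11, 14}
… ∩ ⟦behind 4⟧ = {1, 2, 3, 5, 6, 7, 8, 9, 11, 14} ∩ {2, 3, 4, 5, 7, 11, 12, 14} = {2, 3, 5, 7, 11, 14}
So ⟦bottle behind 4⟧ = {2, 3, 5, 7, 11, 14}.

{2, 3, 5, 7, 11, 14}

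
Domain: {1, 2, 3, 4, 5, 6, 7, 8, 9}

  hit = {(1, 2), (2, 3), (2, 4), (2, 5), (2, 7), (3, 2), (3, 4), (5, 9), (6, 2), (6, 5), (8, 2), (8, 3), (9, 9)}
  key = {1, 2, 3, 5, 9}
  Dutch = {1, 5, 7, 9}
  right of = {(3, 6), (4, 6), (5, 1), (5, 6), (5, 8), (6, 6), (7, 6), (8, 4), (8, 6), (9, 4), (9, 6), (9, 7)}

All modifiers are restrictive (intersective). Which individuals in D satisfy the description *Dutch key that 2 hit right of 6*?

{5}

⟦that 2 hit⟧ = {x : ⟨2, x⟩ ∈ ⟦hit⟧} = {3, 4, 5, 7}
⟦right of 6⟧ = {x : ⟨x, 6⟩ ∈ ⟦right of⟧} = {3, 4, 5, 6, 7, 8, 9}
⟦key⟧ = {1, 2, 3, 5, 9}
… ∩ ⟦that 2 hit⟧ = {1, 2, 3, 5, 9} ∩ {3, 4, 5, 7} = {3, 5}
… ∩ ⟦right of 6⟧ = {3, 5} ∩ {3, 4, 5, 6, 7, 8, 9} = {3, 5}
… ∩ ⟦Dutch⟧ = {3, 5} ∩ {1, 5, 7, 9} = {5}
So ⟦Dutch key that 2 hit right of 6⟧ = {5}.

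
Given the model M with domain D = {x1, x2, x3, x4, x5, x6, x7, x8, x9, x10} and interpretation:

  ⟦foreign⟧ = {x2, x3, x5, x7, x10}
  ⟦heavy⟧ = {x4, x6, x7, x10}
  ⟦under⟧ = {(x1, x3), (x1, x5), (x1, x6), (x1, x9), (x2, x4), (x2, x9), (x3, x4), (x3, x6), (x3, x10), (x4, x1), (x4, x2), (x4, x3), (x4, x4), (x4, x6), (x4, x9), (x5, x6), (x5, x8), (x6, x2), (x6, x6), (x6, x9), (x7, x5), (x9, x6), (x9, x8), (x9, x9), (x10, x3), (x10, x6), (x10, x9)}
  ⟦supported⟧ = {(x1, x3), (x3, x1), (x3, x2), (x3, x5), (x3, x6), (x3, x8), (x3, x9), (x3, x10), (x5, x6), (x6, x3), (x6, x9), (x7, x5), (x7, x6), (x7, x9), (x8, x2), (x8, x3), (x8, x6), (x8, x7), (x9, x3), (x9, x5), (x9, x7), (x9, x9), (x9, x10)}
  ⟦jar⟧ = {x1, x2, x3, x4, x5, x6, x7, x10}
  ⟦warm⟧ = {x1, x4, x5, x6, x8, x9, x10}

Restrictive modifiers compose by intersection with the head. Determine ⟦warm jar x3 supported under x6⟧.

⟦x3 supported⟧ = {x : ⟨x3, x⟩ ∈ ⟦supported⟧} = {x1, x2, x5, x6, x8, x9, x10}
⟦under x6⟧ = {x : ⟨x, x6⟩ ∈ ⟦under⟧} = {x1, x3, x4, x5, x6, x9, x10}
⟦jar⟧ = {x1, x2, x3, x4, x5, x6, x7, x10}
… ∩ ⟦x3 supported⟧ = {x1, x2, x3, x4, x5, x6, x7, x10} ∩ {x1, x2, x5, x6, x8, x9, x10} = {x1, x2, x5, x6, x10}
… ∩ ⟦under x6⟧ = {x1, x2, x5, x6, x10} ∩ {x1, x3, x4, x5, x6, x9, x10} = {x1, x5, x6, x10}
… ∩ ⟦warm⟧ = {x1, x5, x6, x10} ∩ {x1, x4, x5, x6, x8, x9, x10} = {x1, x5, x6, x10}
So ⟦warm jar x3 supported under x6⟧ = {x1, x5, x6, x10}.

{x1, x5, x6, x10}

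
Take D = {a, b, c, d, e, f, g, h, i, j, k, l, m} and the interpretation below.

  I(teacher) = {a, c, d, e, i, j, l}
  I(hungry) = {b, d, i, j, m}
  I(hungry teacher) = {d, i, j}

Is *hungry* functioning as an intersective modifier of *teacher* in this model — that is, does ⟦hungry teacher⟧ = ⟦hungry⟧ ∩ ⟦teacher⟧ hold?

⟦hungry⟧ ∩ ⟦teacher⟧ = {b, d, i, j, m} ∩ {a, c, d, e, i, j, l} = {d, i, j}
Observed ⟦hungry teacher⟧ = {d, i, j}.
These coincide, so the modifier is intersective here.

yes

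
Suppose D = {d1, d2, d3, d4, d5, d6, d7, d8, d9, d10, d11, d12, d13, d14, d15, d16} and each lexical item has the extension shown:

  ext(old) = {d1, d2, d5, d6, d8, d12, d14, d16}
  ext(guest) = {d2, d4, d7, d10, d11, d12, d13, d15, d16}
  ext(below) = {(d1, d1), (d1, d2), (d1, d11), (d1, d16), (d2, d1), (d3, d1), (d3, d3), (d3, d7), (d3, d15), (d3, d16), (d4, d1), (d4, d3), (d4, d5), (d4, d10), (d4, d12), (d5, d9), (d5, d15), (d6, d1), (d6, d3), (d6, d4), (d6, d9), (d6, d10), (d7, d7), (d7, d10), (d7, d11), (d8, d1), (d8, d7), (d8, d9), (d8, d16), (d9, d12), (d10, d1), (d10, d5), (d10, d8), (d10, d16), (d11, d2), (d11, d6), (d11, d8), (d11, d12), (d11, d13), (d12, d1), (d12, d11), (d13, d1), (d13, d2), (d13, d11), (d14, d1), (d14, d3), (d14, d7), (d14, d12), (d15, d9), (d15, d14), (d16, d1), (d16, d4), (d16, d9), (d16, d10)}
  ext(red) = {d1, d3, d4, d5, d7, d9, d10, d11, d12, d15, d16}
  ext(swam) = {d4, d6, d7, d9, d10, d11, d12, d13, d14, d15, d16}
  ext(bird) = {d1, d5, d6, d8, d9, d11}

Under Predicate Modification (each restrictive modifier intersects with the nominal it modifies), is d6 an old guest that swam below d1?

no

⟦that swam⟧ = ⟦swam⟧ = {d4, d6, d7, d9, d10, d11, d12, d13, d14, d15, d16}
⟦below d1⟧ = {x : ⟨x, d1⟩ ∈ ⟦below⟧} = {d1, d2, d3, d4, d6, d8, d10, d12, d13, d14, d16}
⟦guest⟧ = {d2, d4, d7, d10, d11, d12, d13, d15, d16}
… ∩ ⟦that swam⟧ = {d2, d4, d7, d10, d11, d12, d13, d15, d16} ∩ {d4, d6, d7, d9, d10, d11, d12, d13, d14, d15, d16} = {d4, d7, d10, d11, d12, d13, d15, d16}
… ∩ ⟦below d1⟧ = {d4, d7, d10, d11, d12, d13, d15, d16} ∩ {d1, d2, d3, d4, d6, d8, d10, d12, d13, d14, d16} = {d4, d10, d12, d13, d16}
… ∩ ⟦old⟧ = {d4, d10, d12, d13, d16} ∩ {d1, d2, d5, d6, d8, d12, d14, d16} = {d12, d16}
⟦old guest that swam below d1⟧ = {d12, d16}; d6 ∉ this set.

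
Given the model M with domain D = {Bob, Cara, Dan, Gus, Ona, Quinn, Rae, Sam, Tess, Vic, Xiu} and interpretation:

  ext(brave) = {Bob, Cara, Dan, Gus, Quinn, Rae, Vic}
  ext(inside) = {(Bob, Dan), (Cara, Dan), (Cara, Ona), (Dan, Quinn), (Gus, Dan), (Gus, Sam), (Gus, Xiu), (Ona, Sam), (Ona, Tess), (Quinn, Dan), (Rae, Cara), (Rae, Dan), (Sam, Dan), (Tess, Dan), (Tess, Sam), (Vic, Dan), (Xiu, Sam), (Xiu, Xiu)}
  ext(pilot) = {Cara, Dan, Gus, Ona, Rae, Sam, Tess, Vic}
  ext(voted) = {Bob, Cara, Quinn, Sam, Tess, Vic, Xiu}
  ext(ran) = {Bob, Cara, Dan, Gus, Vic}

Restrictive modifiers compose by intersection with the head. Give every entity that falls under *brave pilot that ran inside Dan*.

⟦that ran⟧ = ⟦ran⟧ = {Bob, Cara, Dan, Gus, Vic}
⟦inside Dan⟧ = {x : ⟨x, Dan⟩ ∈ ⟦inside⟧} = {Bob, Cara, Gus, Quinn, Rae, Sam, Tess, Vic}
⟦pilot⟧ = {Cara, Dan, Gus, Ona, Rae, Sam, Tess, Vic}
… ∩ ⟦that ran⟧ = {Cara, Dan, Gus, Ona, Rae, Sam, Tess, Vic} ∩ {Bob, Cara, Dan, Gus, Vic} = {Cara, Dan, Gus, Vic}
… ∩ ⟦inside Dan⟧ = {Cara, Dan, Gus, Vic} ∩ {Bob, Cara, Gus, Quinn, Rae, Sam, Tess, Vic} = {Cara, Gus, Vic}
… ∩ ⟦brave⟧ = {Cara, Gus, Vic} ∩ {Bob, Cara, Dan, Gus, Quinn, Rae, Vic} = {Cara, Gus, Vic}
So ⟦brave pilot that ran inside Dan⟧ = {Cara, Gus, Vic}.

{Cara, Gus, Vic}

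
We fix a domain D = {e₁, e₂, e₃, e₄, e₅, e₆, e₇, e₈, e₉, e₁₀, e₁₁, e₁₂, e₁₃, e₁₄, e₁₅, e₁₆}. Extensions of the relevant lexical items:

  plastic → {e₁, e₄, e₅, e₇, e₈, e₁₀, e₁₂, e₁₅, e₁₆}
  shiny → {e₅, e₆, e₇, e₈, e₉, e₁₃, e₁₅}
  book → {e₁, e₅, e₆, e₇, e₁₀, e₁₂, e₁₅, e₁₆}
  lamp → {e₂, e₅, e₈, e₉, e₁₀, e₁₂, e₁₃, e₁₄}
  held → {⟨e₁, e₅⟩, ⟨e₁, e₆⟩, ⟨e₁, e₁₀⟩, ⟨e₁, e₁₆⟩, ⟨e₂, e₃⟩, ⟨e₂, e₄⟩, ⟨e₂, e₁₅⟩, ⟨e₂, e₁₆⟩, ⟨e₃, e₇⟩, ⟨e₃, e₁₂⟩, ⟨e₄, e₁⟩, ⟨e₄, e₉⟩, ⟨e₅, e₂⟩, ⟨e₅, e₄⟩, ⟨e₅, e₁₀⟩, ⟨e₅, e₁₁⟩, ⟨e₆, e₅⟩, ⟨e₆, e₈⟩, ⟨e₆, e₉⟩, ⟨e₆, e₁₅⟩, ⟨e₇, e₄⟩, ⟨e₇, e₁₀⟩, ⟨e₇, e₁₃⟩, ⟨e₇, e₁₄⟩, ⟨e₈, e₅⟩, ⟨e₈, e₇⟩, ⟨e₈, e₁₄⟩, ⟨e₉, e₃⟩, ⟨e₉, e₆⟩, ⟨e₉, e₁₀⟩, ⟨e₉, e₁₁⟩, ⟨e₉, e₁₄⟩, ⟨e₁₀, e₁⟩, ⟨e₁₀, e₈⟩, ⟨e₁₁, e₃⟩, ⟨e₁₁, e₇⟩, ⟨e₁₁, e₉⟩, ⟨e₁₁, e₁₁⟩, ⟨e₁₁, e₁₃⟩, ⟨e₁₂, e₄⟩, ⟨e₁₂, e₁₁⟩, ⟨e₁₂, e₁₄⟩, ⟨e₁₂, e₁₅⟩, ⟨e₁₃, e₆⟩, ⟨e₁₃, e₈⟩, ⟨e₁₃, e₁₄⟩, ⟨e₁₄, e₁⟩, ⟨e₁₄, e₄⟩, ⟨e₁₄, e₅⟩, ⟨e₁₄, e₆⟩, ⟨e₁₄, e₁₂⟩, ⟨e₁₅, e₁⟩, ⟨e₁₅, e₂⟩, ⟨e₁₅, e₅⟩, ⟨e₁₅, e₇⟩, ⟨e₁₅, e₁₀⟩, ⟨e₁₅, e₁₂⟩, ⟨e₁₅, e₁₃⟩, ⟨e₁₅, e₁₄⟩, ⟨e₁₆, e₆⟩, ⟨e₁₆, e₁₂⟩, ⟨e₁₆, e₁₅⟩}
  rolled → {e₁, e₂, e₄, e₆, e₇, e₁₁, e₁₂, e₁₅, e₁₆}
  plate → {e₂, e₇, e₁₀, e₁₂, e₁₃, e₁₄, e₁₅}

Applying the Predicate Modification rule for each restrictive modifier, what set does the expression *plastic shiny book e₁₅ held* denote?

{e₅, e₇}

⟦e₁₅ held⟧ = {x : ⟨e₁₅, x⟩ ∈ ⟦held⟧} = {e₁, e₂, e₅, e₇, e₁₀, e₁₂, e₁₃, e₁₄}
⟦book⟧ = {e₁, e₅, e₆, e₇, e₁₀, e₁₂, e₁₅, e₁₆}
… ∩ ⟦e₁₅ held⟧ = {e₁, e₅, e₆, e₇, e₁₀, e₁₂, e₁₅, e₁₆} ∩ {e₁, e₂, e₅, e₇, e₁₀, e₁₂, e₁₃, e₁₄} = {e₁, e₅, e₇, e₁₀, e₁₂}
… ∩ ⟦plastic⟧ = {e₁, e₅, e₇, e₁₀, e₁₂} ∩ {e₁, e₄, e₅, e₇, e₈, e₁₀, e₁₂, e₁₅, e₁₆} = {e₁, e₅, e₇, e₁₀, e₁₂}
… ∩ ⟦shiny⟧ = {e₁, e₅, e₇, e₁₀, e₁₂} ∩ {e₅, e₆, e₇, e₈, e₉, e₁₃, e₁₅} = {e₅, e₇}
So ⟦plastic shiny book e₁₅ held⟧ = {e₅, e₇}.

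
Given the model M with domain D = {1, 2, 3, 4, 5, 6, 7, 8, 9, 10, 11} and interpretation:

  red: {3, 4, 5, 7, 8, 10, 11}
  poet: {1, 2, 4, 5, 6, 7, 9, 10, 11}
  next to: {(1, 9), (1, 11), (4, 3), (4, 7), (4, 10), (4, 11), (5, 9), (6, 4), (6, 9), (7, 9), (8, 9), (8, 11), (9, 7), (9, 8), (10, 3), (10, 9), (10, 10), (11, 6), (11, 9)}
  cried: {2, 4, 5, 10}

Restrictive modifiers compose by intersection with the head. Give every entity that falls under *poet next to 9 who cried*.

⟦next to 9⟧ = {x : ⟨x, 9⟩ ∈ ⟦next to⟧} = {1, 5, 6, 7, 8, 10, 11}
⟦who cried⟧ = ⟦cried⟧ = {2, 4, 5, 10}
⟦poet⟧ = {1, 2, 4, 5, 6, 7, 9, 10, 11}
… ∩ ⟦next to 9⟧ = {1, 2, 4, 5, 6, 7, 9, 10, 11} ∩ {1, 5, 6, 7, 8, 10, 11} = {1, 5, 6, 7, 10, 11}
… ∩ ⟦who cried⟧ = {1, 5, 6, 7, 10, 11} ∩ {2, 4, 5, 10} = {5, 10}
So ⟦poet next to 9 who cried⟧ = {5, 10}.

{5, 10}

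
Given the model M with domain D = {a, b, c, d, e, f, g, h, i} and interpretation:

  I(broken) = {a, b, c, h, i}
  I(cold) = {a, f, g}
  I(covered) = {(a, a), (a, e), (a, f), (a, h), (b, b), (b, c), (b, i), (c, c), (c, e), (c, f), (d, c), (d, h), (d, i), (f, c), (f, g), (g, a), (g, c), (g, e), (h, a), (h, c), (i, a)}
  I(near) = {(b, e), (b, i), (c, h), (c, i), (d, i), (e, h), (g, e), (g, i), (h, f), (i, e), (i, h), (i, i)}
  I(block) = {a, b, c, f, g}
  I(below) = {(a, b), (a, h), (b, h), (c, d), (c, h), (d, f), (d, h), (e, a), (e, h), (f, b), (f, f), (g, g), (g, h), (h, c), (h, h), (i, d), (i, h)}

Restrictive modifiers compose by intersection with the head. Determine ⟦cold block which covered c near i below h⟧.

{g}

⟦which covered c⟧ = {x : ⟨x, c⟩ ∈ ⟦covered⟧} = {b, c, d, f, g, h}
⟦near i⟧ = {x : ⟨x, i⟩ ∈ ⟦near⟧} = {b, c, d, g, i}
⟦below h⟧ = {x : ⟨x, h⟩ ∈ ⟦below⟧} = {a, b, c, d, e, g, h, i}
⟦block⟧ = {a, b, c, f, g}
… ∩ ⟦which covered c⟧ = {a, b, c, f, g} ∩ {b, c, d, f, g, h} = {b, c, f, g}
… ∩ ⟦near i⟧ = {b, c, f, g} ∩ {b, c, d, g, i} = {b, c, g}
… ∩ ⟦below h⟧ = {b, c, g} ∩ {a, b, c, d, e, g, h, i} = {b, c, g}
… ∩ ⟦cold⟧ = {b, c, g} ∩ {a, f, g} = {g}
So ⟦cold block which covered c near i below h⟧ = {g}.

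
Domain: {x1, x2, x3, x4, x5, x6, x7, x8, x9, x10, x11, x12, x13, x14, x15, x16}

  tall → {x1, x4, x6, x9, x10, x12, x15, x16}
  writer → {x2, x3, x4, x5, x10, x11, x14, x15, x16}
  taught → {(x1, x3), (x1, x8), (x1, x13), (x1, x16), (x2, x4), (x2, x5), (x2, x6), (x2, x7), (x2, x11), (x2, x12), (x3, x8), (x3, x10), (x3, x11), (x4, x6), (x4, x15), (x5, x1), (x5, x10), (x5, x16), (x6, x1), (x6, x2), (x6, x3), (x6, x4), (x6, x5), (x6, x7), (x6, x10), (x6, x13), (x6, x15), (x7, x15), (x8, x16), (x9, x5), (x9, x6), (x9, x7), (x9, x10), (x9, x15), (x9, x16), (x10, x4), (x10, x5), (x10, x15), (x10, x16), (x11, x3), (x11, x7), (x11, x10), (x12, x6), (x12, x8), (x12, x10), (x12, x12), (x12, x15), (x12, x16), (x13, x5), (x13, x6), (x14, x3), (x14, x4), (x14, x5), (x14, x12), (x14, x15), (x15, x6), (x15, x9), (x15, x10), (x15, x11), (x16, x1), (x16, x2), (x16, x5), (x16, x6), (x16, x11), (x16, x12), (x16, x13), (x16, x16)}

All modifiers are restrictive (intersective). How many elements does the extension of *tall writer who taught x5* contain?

⟦who taught x5⟧ = {x : ⟨x, x5⟩ ∈ ⟦taught⟧} = {x2, x6, x9, x10, x13, x14, x16}
⟦writer⟧ = {x2, x3, x4, x5, x10, x11, x14, x15, x16}
… ∩ ⟦who taught x5⟧ = {x2, x3, x4, x5, x10, x11, x14, x15, x16} ∩ {x2, x6, x9, x10, x13, x14, x16} = {x2, x10, x14, x16}
… ∩ ⟦tall⟧ = {x2, x10, x14, x16} ∩ {x1, x4, x6, x9, x10, x12, x15, x16} = {x10, x16}
⟦tall writer who taught x5⟧ = {x10, x16}, so the cardinality is 2.

2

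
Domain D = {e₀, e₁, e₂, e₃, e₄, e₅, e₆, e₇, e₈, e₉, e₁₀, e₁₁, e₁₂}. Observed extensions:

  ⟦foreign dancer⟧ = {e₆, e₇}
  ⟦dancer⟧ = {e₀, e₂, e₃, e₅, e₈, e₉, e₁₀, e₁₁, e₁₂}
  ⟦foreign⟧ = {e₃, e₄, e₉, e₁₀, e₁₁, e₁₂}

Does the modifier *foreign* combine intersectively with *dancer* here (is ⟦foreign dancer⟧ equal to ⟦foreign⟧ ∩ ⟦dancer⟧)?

no

⟦foreign⟧ ∩ ⟦dancer⟧ = {e₃, e₄, e₉, e₁₀, e₁₁, e₁₂} ∩ {e₀, e₂, e₃, e₅, e₈, e₉, e₁₀, e₁₁, e₁₂} = {e₃, e₉, e₁₀, e₁₁, e₁₂}
Observed ⟦foreign dancer⟧ = {e₆, e₇}.
These differ, so the modifier is not intersective in this model.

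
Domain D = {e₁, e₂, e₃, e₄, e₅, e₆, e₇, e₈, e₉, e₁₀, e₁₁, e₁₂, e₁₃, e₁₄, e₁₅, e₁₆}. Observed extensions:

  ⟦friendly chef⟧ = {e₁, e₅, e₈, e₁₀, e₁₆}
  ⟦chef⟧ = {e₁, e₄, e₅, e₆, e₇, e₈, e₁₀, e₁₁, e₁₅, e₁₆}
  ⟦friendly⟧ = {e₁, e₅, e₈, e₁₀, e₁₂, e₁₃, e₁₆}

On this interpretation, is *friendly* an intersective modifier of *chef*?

yes

⟦friendly⟧ ∩ ⟦chef⟧ = {e₁, e₅, e₈, e₁₀, e₁₂, e₁₃, e₁₆} ∩ {e₁, e₄, e₅, e₆, e₇, e₈, e₁₀, e₁₁, e₁₅, e₁₆} = {e₁, e₅, e₈, e₁₀, e₁₆}
Observed ⟦friendly chef⟧ = {e₁, e₅, e₈, e₁₀, e₁₆}.
These coincide, so the modifier is intersective here.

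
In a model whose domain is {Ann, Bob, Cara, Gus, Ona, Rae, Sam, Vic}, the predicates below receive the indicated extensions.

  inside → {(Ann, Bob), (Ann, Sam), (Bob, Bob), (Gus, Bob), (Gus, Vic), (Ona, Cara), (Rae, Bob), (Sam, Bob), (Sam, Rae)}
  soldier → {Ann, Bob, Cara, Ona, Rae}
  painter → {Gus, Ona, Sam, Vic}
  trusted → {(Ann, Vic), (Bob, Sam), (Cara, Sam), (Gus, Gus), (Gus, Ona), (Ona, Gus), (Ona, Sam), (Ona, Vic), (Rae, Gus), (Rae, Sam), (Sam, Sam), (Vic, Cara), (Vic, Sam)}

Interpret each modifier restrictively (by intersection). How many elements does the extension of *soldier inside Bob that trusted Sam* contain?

⟦inside Bob⟧ = {x : ⟨x, Bob⟩ ∈ ⟦inside⟧} = {Ann, Bob, Gus, Rae, Sam}
⟦that trusted Sam⟧ = {x : ⟨x, Sam⟩ ∈ ⟦trusted⟧} = {Bob, Cara, Ona, Rae, Sam, Vic}
⟦soldier⟧ = {Ann, Bob, Cara, Ona, Rae}
… ∩ ⟦inside Bob⟧ = {Ann, Bob, Cara, Ona, Rae} ∩ {Ann, Bob, Gus, Rae, Sam} = {Ann, Bob, Rae}
… ∩ ⟦that trusted Sam⟧ = {Ann, Bob, Rae} ∩ {Bob, Cara, Ona, Rae, Sam, Vic} = {Bob, Rae}
⟦soldier inside Bob that trusted Sam⟧ = {Bob, Rae}, so the cardinality is 2.

2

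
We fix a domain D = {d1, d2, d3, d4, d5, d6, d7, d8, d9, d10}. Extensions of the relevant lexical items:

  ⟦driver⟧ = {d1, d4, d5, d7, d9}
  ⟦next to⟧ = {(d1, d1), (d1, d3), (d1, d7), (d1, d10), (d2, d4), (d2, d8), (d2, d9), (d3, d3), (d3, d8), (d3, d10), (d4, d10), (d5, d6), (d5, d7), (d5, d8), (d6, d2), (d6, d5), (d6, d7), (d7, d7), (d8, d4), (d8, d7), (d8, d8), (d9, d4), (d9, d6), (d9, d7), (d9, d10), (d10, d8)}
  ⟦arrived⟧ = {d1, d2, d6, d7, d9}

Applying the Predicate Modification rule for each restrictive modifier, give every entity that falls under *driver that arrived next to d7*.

⟦that arrived⟧ = ⟦arrived⟧ = {d1, d2, d6, d7, d9}
⟦next to d7⟧ = {x : ⟨x, d7⟩ ∈ ⟦next to⟧} = {d1, d5, d6, d7, d8, d9}
⟦driver⟧ = {d1, d4, d5, d7, d9}
… ∩ ⟦that arrived⟧ = {d1, d4, d5, d7, d9} ∩ {d1, d2, d6, d7, d9} = {d1, d7, d9}
… ∩ ⟦next to d7⟧ = {d1, d7, d9} ∩ {d1, d5, d6, d7, d8, d9} = {d1, d7, d9}
So ⟦driver that arrived next to d7⟧ = {d1, d7, d9}.

{d1, d7, d9}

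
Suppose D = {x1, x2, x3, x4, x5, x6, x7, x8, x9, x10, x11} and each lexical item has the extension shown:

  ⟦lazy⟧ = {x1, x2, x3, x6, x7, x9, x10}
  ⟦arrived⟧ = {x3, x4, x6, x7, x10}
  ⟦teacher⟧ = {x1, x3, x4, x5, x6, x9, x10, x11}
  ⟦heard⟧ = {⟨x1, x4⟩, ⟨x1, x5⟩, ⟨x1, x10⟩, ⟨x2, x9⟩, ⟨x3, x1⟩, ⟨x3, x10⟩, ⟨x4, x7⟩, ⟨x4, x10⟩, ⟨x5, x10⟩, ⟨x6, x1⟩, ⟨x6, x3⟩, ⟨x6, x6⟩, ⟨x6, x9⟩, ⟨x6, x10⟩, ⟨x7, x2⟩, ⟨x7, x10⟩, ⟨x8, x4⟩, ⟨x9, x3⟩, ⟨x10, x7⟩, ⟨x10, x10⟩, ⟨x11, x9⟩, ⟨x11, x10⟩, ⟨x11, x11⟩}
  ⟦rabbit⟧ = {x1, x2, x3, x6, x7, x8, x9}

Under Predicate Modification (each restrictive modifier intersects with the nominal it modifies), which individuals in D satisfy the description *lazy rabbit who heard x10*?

⟦who heard x10⟧ = {x : ⟨x, x10⟩ ∈ ⟦heard⟧} = {x1, x3, x4, x5, x6, x7, x10, x11}
⟦rabbit⟧ = {x1, x2, x3, x6, x7, x8, x9}
… ∩ ⟦who heard x10⟧ = {x1, x2, x3, x6, x7, x8, x9} ∩ {x1, x3, x4, x5, x6, x7, x10, x11} = {x1, x3, x6, x7}
… ∩ ⟦lazy⟧ = {x1, x3, x6, x7} ∩ {x1, x2, x3, x6, x7, x9, x10} = {x1, x3, x6, x7}
So ⟦lazy rabbit who heard x10⟧ = {x1, x3, x6, x7}.

{x1, x3, x6, x7}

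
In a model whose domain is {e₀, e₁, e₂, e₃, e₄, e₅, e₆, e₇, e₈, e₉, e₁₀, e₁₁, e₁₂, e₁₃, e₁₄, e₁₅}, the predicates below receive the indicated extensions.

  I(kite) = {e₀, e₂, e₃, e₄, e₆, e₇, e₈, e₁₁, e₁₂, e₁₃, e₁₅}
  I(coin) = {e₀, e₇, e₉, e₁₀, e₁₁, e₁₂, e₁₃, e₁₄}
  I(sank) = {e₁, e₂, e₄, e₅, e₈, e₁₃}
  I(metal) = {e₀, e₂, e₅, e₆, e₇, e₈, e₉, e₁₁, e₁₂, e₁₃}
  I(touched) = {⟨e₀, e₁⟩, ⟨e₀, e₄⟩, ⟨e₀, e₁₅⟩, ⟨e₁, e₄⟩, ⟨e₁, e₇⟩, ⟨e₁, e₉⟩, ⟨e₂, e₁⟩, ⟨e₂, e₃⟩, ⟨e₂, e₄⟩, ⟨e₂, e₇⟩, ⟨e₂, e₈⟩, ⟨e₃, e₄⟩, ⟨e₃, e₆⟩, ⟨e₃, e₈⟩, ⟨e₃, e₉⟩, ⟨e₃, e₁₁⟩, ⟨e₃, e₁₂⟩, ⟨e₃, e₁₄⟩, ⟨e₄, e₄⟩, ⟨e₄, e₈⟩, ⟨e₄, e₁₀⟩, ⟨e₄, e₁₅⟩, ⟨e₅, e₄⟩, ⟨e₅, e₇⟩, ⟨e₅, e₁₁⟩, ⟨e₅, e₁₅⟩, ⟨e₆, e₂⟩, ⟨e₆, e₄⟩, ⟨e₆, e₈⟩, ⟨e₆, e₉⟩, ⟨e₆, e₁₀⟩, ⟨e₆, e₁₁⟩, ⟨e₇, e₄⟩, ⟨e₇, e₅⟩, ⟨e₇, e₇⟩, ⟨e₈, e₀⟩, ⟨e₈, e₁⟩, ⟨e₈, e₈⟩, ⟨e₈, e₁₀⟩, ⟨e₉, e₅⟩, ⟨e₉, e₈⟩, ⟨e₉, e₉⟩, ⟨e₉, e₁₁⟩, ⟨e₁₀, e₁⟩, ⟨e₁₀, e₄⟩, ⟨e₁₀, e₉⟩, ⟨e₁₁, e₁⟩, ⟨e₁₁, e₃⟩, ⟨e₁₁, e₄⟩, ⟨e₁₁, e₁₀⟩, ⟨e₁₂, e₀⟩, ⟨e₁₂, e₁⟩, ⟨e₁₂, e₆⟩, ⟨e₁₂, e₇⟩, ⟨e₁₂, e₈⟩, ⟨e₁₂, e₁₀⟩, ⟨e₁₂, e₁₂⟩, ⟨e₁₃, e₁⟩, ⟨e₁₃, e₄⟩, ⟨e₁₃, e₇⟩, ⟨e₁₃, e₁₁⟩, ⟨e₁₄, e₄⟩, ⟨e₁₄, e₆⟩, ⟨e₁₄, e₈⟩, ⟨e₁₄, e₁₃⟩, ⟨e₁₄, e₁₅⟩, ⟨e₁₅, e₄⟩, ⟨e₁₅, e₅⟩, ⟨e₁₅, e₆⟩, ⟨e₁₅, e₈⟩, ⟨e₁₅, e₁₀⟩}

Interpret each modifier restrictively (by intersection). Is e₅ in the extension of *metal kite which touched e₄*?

⟦which touched e₄⟧ = {x : ⟨x, e₄⟩ ∈ ⟦touched⟧} = {e₀, e₁, e₂, e₃, e₄, e₅, e₆, e₇, e₁₀, e₁₁, e₁₃, e₁₄, e₁₅}
⟦kite⟧ = {e₀, e₂, e₃, e₄, e₆, e₇, e₈, e₁₁, e₁₂, e₁₃, e₁₅}
… ∩ ⟦which touched e₄⟧ = {e₀, e₂, e₃, e₄, e₆, e₇, e₈, e₁₁, e₁₂, e₁₃, e₁₅} ∩ {e₀, e₁, e₂, e₃, e₄, e₅, e₆, e₇, e₁₀, e₁₁, e₁₃, e₁₄, e₁₅} = {e₀, e₂, e₃, e₄, e₆, e₇, e₁₁, e₁₃, e₁₅}
… ∩ ⟦metal⟧ = {e₀, e₂, e₃, e₄, e₆, e₇, e₁₁, e₁₃, e₁₅} ∩ {e₀, e₂, e₅, e₆, e₇, e₈, e₉, e₁₁, e₁₂, e₁₃} = {e₀, e₂, e₆, e₇, e₁₁, e₁₃}
⟦metal kite which touched e₄⟧ = {e₀, e₂, e₆, e₇, e₁₁, e₁₃}; e₅ ∉ this set.

no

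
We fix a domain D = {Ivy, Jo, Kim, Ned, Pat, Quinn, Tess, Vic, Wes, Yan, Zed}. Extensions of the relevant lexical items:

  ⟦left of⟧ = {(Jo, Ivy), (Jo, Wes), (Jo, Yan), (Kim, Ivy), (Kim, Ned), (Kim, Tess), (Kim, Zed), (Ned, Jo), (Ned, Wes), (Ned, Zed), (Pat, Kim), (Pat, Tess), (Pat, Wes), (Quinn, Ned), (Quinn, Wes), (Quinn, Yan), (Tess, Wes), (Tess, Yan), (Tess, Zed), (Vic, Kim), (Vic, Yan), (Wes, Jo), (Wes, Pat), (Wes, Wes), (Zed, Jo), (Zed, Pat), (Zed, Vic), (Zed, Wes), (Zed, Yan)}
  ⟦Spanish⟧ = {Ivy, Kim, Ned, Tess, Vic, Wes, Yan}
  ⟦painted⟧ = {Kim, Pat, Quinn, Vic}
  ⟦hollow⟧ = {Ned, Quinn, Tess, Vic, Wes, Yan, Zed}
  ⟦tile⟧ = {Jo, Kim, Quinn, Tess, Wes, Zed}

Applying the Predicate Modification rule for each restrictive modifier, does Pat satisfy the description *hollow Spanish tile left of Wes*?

no

⟦left of Wes⟧ = {x : ⟨x, Wes⟩ ∈ ⟦left of⟧} = {Jo, Ned, Pat, Quinn, Tess, Wes, Zed}
⟦tile⟧ = {Jo, Kim, Quinn, Tess, Wes, Zed}
… ∩ ⟦left of Wes⟧ = {Jo, Kim, Quinn, Tess, Wes, Zed} ∩ {Jo, Ned, Pat, Quinn, Tess, Wes, Zed} = {Jo, Quinn, Tess, Wes, Zed}
… ∩ ⟦hollow⟧ = {Jo, Quinn, Tess, Wes, Zed} ∩ {Ned, Quinn, Tess, Vic, Wes, Yan, Zed} = {Quinn, Tess, Wes, Zed}
… ∩ ⟦Spanish⟧ = {Quinn, Tess, Wes, Zed} ∩ {Ivy, Kim, Ned, Tess, Vic, Wes, Yan} = {Tess, Wes}
⟦hollow Spanish tile left of Wes⟧ = {Tess, Wes}; Pat ∉ this set.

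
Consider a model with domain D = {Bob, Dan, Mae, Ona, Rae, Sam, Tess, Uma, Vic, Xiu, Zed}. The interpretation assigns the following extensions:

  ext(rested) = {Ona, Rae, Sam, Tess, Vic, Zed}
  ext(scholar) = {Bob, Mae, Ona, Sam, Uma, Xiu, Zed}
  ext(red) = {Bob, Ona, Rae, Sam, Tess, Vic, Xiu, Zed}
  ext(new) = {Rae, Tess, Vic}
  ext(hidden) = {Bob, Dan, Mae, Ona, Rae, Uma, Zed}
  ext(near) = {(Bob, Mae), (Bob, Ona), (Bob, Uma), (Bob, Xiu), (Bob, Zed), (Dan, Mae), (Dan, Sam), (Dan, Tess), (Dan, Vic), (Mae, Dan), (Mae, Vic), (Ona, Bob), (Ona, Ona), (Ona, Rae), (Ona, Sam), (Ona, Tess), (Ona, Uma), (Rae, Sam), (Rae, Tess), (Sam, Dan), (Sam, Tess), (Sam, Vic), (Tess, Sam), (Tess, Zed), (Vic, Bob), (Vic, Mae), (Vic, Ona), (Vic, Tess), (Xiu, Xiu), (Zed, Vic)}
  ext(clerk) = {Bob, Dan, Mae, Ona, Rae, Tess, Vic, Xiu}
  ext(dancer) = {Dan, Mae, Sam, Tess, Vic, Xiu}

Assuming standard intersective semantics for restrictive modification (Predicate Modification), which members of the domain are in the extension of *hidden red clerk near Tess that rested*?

⟦near Tess⟧ = {x : ⟨x, Tess⟩ ∈ ⟦near⟧} = {Dan, Ona, Rae, Sam, Vic}
⟦that rested⟧ = ⟦rested⟧ = {Ona, Rae, Sam, Tess, Vic, Zed}
⟦clerk⟧ = {Bob, Dan, Mae, Ona, Rae, Tess, Vic, Xiu}
… ∩ ⟦near Tess⟧ = {Bob, Dan, Mae, Ona, Rae, Tess, Vic, Xiu} ∩ {Dan, Ona, Rae, Sam, Vic} = {Dan, Ona, Rae, Vic}
… ∩ ⟦that rested⟧ = {Dan, Ona, Rae, Vic} ∩ {Ona, Rae, Sam, Tess, Vic, Zed} = {Ona, Rae, Vic}
… ∩ ⟦hidden⟧ = {Ona, Rae, Vic} ∩ {Bob, Dan, Mae, Ona, Rae, Uma, Zed} = {Ona, Rae}
… ∩ ⟦red⟧ = {Ona, Rae} ∩ {Bob, Ona, Rae, Sam, Tess, Vic, Xiu, Zed} = {Ona, Rae}
So ⟦hidden red clerk near Tess that rested⟧ = {Ona, Rae}.

{Ona, Rae}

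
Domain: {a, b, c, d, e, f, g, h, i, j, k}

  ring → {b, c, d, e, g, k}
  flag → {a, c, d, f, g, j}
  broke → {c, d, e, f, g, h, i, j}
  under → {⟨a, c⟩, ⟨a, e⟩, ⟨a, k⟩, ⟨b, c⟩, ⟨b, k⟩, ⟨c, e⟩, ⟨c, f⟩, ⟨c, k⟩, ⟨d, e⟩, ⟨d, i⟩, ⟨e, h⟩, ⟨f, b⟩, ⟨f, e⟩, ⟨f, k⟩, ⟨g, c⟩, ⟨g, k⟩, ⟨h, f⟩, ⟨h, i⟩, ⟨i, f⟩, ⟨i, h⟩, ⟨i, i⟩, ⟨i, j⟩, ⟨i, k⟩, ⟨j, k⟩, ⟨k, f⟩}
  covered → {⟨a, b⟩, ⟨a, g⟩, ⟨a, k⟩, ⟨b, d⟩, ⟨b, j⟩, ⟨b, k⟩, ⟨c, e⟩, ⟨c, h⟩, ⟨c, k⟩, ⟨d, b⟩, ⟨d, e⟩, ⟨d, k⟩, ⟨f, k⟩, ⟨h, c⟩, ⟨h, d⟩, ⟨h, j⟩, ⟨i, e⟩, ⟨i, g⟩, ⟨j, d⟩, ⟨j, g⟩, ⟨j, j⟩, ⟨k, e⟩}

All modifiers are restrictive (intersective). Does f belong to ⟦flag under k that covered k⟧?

⟦under k⟧ = {x : ⟨x, k⟩ ∈ ⟦under⟧} = {a, b, c, f, g, i, j}
⟦that covered k⟧ = {x : ⟨x, k⟩ ∈ ⟦covered⟧} = {a, b, c, d, f}
⟦flag⟧ = {a, c, d, f, g, j}
… ∩ ⟦under k⟧ = {a, c, d, f, g, j} ∩ {a, b, c, f, g, i, j} = {a, c, f, g, j}
… ∩ ⟦that covered k⟧ = {a, c, f, g, j} ∩ {a, b, c, d, f} = {a, c, f}
⟦flag under k that covered k⟧ = {a, c, f}; f ∈ this set.

yes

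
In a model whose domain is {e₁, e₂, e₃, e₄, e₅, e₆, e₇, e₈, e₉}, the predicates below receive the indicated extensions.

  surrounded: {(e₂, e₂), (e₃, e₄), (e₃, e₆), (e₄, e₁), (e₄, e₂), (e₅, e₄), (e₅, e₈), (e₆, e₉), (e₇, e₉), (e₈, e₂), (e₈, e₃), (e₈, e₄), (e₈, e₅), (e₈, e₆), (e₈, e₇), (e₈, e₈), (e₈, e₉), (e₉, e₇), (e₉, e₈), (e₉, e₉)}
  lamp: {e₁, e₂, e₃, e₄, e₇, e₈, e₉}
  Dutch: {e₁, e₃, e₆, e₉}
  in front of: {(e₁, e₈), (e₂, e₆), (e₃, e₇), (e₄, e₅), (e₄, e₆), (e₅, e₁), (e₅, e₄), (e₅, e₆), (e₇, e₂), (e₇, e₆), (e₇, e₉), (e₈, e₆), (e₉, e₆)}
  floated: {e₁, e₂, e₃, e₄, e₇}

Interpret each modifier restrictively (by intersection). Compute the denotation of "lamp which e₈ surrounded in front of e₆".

{e₂, e₄, e₇, e₈, e₉}

⟦which e₈ surrounded⟧ = {x : ⟨e₈, x⟩ ∈ ⟦surrounded⟧} = {e₂, e₃, e₄, e₅, e₆, e₇, e₈, e₉}
⟦in front of e₆⟧ = {x : ⟨x, e₆⟩ ∈ ⟦in front of⟧} = {e₂, e₄, e₅, e₇, e₈, e₉}
⟦lamp⟧ = {e₁, e₂, e₃, e₄, e₇, e₈, e₉}
… ∩ ⟦which e₈ surrounded⟧ = {e₁, e₂, e₃, e₄, e₇, e₈, e₉} ∩ {e₂, e₃, e₄, e₅, e₆, e₇, e₈, e₉} = {e₂, e₃, e₄, e₇, e₈, e₉}
… ∩ ⟦in front of e₆⟧ = {e₂, e₃, e₄, e₇, e₈, e₉} ∩ {e₂, e₄, e₅, e₇, e₈, e₉} = {e₂, e₄, e₇, e₈, e₉}
So ⟦lamp which e₈ surrounded in front of e₆⟧ = {e₂, e₄, e₇, e₈, e₉}.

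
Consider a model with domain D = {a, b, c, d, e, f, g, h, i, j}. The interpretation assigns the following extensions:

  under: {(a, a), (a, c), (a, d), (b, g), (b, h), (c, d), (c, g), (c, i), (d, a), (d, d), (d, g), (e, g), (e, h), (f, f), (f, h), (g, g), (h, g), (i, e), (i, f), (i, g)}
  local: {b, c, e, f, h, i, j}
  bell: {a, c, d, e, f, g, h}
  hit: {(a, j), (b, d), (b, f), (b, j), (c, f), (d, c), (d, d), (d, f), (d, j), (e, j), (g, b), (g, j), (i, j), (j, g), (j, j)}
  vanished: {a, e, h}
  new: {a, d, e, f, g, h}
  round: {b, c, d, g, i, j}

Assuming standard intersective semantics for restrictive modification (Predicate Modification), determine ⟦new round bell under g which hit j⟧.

⟦under g⟧ = {x : ⟨x, g⟩ ∈ ⟦under⟧} = {b, c, d, e, g, h, i}
⟦which hit j⟧ = {x : ⟨x, j⟩ ∈ ⟦hit⟧} = {a, b, d, e, g, i, j}
⟦bell⟧ = {a, c, d, e, f, g, h}
… ∩ ⟦under g⟧ = {a, c, d, e, f, g, h} ∩ {b, c, d, e, g, h, i} = {c, d, e, g, h}
… ∩ ⟦which hit j⟧ = {c, d, e, g, h} ∩ {a, b, d, e, g, i, j} = {d, e, g}
… ∩ ⟦new⟧ = {d, e, g} ∩ {a, d, e, f, g, h} = {d, e, g}
… ∩ ⟦round⟧ = {d, e, g} ∩ {b, c, d, g, i, j} = {d, g}
So ⟦new round bell under g which hit j⟧ = {d, g}.

{d, g}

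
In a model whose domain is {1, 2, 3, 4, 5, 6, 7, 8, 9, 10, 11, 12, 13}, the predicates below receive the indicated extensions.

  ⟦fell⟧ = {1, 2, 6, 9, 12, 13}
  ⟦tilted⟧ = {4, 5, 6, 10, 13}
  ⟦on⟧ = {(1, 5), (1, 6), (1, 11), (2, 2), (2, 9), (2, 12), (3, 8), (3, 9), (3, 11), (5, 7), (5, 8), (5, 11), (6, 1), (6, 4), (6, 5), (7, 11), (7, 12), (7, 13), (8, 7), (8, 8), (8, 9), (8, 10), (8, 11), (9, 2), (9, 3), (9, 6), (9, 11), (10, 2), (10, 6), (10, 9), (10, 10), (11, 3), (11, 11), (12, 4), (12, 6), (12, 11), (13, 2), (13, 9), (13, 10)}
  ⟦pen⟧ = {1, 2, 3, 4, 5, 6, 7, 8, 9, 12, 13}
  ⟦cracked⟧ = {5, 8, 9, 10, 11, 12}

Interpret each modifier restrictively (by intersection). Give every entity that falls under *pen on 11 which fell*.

{1, 9, 12}

⟦on 11⟧ = {x : ⟨x, 11⟩ ∈ ⟦on⟧} = {1, 3, 5, 7, 8, 9, 11, 12}
⟦which fell⟧ = ⟦fell⟧ = {1, 2, 6, 9, 12, 13}
⟦pen⟧ = {1, 2, 3, 4, 5, 6, 7, 8, 9, 12, 13}
… ∩ ⟦on 11⟧ = {1, 2, 3, 4, 5, 6, 7, 8, 9, 12, 13} ∩ {1, 3, 5, 7, 8, 9, 11, 12} = {1, 3, 5, 7, 8, 9, 12}
… ∩ ⟦which fell⟧ = {1, 3, 5, 7, 8, 9, 12} ∩ {1, 2, 6, 9, 12, 13} = {1, 9, 12}
So ⟦pen on 11 which fell⟧ = {1, 9, 12}.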